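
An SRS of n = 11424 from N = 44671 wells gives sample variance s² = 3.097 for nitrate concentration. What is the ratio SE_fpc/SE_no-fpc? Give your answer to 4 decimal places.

f = n/N = 11424/44671 = 0.25573638.
SE_no-fpc = √(s²/n) = 0.016464991; SE_fpc = √((1−f)s²/n) = 0.014204466.
Ratio = √(1−f) = 0.86270714.

0.8627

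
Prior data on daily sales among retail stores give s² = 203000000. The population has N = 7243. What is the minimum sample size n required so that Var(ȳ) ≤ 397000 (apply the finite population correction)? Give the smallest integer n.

478

Without fpc, n₀ = s²/D = 203000000/397000 = 511.3350.
With fpc, (1 − n/N)·s²/n ≤ D requires n ≥ n₀/(1 + n₀/N) = 511.3350/(1 + 511.3350/7243) = 477.6166.
Rounding up, n = 478.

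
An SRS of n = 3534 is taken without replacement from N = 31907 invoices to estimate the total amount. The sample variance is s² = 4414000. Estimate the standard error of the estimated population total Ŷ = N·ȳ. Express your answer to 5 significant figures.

1.0634 × 10^6

Var(Ŷ) = N²·Var(ȳ) = N²·(1 − n/N)·s²/n.
f = 3534/31907 = 0.11075939; Var(ȳ) = 0.88924061·4414000/3534 = 1110.6701.
Var(Ŷ) = 31907² · 1110.6701 = 1.1307251 × 10^12.
SE(Ŷ) = √(1.1307251 × 10^12) = 1.0634 × 10^6.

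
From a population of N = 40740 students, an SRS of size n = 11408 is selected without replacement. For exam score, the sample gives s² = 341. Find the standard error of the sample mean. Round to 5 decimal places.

Under SRS without replacement, Var(ȳ) = (1 − f)·s²/n with f = n/N = 11408/40740 = 0.28001964.
Var(ȳ) = (1 − 0.28001964)·341/11408 = 0.71998036·0.029891304 = 0.021521152.
SE(ȳ) = √(0.021521152) = 0.14670.

0.14670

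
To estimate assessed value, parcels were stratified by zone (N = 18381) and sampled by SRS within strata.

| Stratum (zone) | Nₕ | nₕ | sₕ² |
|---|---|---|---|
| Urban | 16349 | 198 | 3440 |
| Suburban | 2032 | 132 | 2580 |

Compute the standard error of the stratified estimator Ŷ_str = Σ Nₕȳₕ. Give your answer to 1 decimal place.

Var(Ŷ_str) = Σₕ Nₕ²(1 − fₕ)sₕ²/nₕ.
Urban: 16349²·(1 − 198/16349)·3440/198 = 4.5875822 × 10^9.
Suburban: 2032²·(1 − 132/2032)·2580/132 = 7.5461091 × 10^7.
Sum = 4.6630433 × 10^9.
SE = √(4.6630433 × 10^9) = 68286.5.

68286.5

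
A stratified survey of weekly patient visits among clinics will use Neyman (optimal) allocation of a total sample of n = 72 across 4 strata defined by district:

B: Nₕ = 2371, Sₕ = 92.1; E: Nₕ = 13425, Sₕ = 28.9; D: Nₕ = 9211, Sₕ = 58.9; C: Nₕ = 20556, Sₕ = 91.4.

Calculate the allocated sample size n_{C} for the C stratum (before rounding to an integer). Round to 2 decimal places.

44.68

Neyman allocation: nₕ = n·NₕSₕ / Σⱼ NⱼSⱼ.
Σ NⱼSⱼ = 2371·92.1 + 13425·28.9 + 9211·58.9 + 20556·91.4 = 3.0276979 × 10^6.
n_{C} = 72·20556·91.4 / (3.0276979 × 10^6) = 44.68.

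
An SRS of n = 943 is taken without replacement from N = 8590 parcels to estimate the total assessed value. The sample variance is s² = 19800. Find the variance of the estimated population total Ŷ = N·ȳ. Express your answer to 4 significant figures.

Var(Ŷ) = N²·Var(ȳ) = N²·(1 − n/N)·s²/n.
f = 943/8590 = 0.10977881; Var(ȳ) = 0.89022119·19800/943 = 18.691813.
Var(Ŷ) = 8590² · 18.691813 = 1.3792334 × 10^9.

1.379 × 10^9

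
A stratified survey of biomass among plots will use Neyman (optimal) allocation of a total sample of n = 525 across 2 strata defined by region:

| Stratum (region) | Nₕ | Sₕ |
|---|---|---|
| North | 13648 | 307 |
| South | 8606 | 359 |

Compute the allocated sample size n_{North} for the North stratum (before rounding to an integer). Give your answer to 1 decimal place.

302.2

Neyman allocation: nₕ = n·NₕSₕ / Σⱼ NⱼSⱼ.
Σ NⱼSⱼ = 13648·307 + 8606·359 = 7.27949 × 10^6.
n_{North} = 525·13648·307 / (7.27949 × 10^6) = 302.2.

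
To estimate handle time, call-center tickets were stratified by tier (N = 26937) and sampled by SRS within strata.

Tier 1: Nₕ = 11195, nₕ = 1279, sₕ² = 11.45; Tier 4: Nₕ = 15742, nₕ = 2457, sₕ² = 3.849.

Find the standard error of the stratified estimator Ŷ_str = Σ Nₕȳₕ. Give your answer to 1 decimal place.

1149.5

Var(Ŷ_str) = Σₕ Nₕ²(1 − fₕ)sₕ²/nₕ.
Tier 1: 11195²·(1 − 1279/11195)·11.45/1279 = 993792.14.
Tier 4: 15742²·(1 − 2457/15742)·3.849/2457 = 327615.33.
Sum = 1.3214075 × 10^6.
SE = √(1.3214075 × 10^6) = 1149.5.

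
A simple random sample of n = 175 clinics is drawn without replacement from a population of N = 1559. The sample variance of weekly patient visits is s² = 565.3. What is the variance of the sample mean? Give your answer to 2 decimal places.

2.87

Under SRS without replacement, Var(ȳ) = (1 − f)·s²/n with f = n/N = 175/1559 = 0.11225144.
Var(ȳ) = (1 − 0.11225144)·565.3/175 = 0.88774856·3.2302857 = 2.8676815.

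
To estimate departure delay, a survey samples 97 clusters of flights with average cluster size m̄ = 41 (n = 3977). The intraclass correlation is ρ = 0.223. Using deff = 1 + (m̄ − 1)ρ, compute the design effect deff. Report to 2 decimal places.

deff = 1 + (41 − 1)·0.223 = 1 + 8.92 = 9.92.

9.92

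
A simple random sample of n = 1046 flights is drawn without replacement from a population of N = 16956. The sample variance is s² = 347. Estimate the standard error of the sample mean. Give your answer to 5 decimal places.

0.55792

Under SRS without replacement, Var(ȳ) = (1 − f)·s²/n with f = n/N = 1046/16956 = 0.06168908.
Var(ȳ) = (1 − 0.06168908)·347/1046 = 0.93831092·0.33173996 = 0.31127523.
SE(ȳ) = √(0.31127523) = 0.55792.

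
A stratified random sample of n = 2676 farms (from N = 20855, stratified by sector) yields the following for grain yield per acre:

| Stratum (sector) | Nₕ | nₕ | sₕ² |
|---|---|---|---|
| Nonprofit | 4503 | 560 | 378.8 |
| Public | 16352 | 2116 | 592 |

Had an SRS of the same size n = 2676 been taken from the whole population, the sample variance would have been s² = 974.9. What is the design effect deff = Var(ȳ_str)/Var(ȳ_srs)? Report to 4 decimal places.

Var(ȳ_str) = Σ Wₕ²(1−fₕ)sₕ²/nₕ with Wₕ = Nₕ/20855:
  Nonprofit: (4503/20855)²·(1−560/4503)·378.8/560 = 0.027614061
  Public: (16352/20855)²·(1−2116/16352)·592/2116 = 0.1497423
  → Var(ȳ_str) = 0.17735636.
Var(ȳ_srs) = (1 − 2676/20855)·974.9/2676 = 0.31756582.
deff = 0.17735636 / 0.31756582 = 0.5585.

0.5585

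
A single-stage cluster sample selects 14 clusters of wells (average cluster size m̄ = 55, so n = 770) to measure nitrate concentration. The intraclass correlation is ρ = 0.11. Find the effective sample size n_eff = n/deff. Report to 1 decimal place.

111.0

deff = 1 + (55 − 1)·0.11 = 1 + 5.94 = 6.94.
n_eff = 770 / 6.94 = 111.0.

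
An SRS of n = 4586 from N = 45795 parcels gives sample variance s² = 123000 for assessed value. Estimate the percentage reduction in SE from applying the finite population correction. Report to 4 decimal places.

f = n/N = 4586/45795 = 0.10014194.
SE_no-fpc = √(s²/n) = 5.1788762; SE_fpc = √((1−f)s²/n) = 4.9127259.
Ratio = √(1−f) = 0.94860849. Reduction = 100·(1 − 0.94860849) = 5.1392%.

5.1392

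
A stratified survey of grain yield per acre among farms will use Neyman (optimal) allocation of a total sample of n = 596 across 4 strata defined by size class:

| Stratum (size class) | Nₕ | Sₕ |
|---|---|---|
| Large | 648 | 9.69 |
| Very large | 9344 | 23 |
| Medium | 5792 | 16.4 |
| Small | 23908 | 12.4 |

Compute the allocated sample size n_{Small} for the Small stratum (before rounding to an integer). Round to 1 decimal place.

288.4

Neyman allocation: nₕ = n·NₕSₕ / Σⱼ NⱼSⱼ.
Σ NⱼSⱼ = 648·9.69 + 9344·23 + 5792·16.4 + 23908·12.4 = 612639.12.
n_{Small} = 596·23908·12.4 / 612639.12 = 288.4.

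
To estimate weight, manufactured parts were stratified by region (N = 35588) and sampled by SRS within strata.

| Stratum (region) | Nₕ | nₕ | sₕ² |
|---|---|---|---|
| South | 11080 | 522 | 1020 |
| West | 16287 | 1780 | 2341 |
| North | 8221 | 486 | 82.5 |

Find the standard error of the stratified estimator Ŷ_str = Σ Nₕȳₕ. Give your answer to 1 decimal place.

23454.7

Var(Ŷ_str) = Σₕ Nₕ²(1 − fₕ)sₕ²/nₕ.
South: 11080²·(1 − 522/11080)·1020/522 = 2.2858677 × 10^8.
West: 16287²·(1 − 1780/16287)·2341/1780 = 3.1074212 × 10^8.
North: 8221²·(1 − 486/8221)·82.5/486 = 1.0794503 × 10^7.
Sum = 5.5012339 × 10^8.
SE = √(5.5012339 × 10^8) = 23454.7.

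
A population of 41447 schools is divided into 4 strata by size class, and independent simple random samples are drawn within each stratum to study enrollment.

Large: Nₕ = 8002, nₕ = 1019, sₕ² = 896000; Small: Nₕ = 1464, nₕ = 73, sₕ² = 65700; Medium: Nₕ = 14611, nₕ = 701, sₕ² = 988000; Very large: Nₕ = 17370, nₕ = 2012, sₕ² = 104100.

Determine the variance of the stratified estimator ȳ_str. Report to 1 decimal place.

204.5

Var(ȳ_str) = Σₕ Wₕ²(1 − fₕ)sₕ²/nₕ with Wₕ = Nₕ/N, N = 41447.
Large: Wₕ = 0.19306584; term = 0.19306584²·(1 − 0.12734316)·896000/1019 = 28.601461.
Small: Wₕ = 0.03532222; term = 0.03532222²·(1 − 0.04986339)·65700/73 = 1.066902.
Medium: Wₕ = 0.35252250; term = 0.35252250²·(1 − 0.04797755)·988000/701 = 166.74768.
Very large: Wₕ = 0.41908944; term = 0.41908944²·(1 − 0.11583189)·104100/2012 = 8.0347253.
Sum = 204.45077.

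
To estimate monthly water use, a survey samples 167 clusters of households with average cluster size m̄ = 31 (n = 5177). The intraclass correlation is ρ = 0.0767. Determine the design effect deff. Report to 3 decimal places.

deff = 1 + (31 − 1)·0.0767 = 1 + 2.301 = 3.301.

3.301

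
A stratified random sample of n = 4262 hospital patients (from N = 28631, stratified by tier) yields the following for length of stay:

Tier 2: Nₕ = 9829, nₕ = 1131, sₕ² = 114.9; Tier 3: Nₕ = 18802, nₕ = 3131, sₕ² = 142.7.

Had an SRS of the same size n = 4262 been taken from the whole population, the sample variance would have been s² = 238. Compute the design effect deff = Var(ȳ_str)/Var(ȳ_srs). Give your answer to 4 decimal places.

Var(ȳ_str) = Σ Wₕ²(1−fₕ)sₕ²/nₕ with Wₕ = Nₕ/28631:
  Tier 2: (9829/28631)²·(1−1131/9829)·114.9/1131 = 0.010595297
  Tier 3: (18802/28631)²·(1−3131/18802)·142.7/3131 = 0.016382064
  → Var(ȳ_str) = 0.026977361.
Var(ȳ_srs) = (1 − 4262/28631)·238/4262 = 0.047529659.
deff = 0.026977361 / 0.047529659 = 0.5676.

0.5676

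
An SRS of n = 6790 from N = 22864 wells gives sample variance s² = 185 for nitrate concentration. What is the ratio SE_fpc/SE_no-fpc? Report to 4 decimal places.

0.8385

f = n/N = 6790/22864 = 0.29697341.
SE_no-fpc = √(s²/n) = 0.16506347; SE_fpc = √((1−f)s²/n) = 0.13840024.
Ratio = √(1−f) = 0.83846681.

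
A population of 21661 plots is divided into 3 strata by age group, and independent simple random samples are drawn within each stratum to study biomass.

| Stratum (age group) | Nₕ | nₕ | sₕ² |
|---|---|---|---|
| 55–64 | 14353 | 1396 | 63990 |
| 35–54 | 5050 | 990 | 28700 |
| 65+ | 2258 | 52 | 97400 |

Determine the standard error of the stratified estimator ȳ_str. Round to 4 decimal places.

6.2706

Var(ȳ_str) = Σₕ Wₕ²(1 − fₕ)sₕ²/nₕ with Wₕ = Nₕ/N, N = 21661.
55–64: Wₕ = 0.66261945; term = 0.66261945²·(1 − 0.09726190)·63990/1396 = 18.168406.
35–54: Wₕ = 0.23313790; term = 0.23313790²·(1 − 0.19603960)·28700/990 = 1.2667972.
65+: Wₕ = 0.10424265; term = 0.10424265²·(1 − 0.02302923)·97400/52 = 19.885113.
Sum = 39.320316.
SE = √(39.320316) = 6.2706.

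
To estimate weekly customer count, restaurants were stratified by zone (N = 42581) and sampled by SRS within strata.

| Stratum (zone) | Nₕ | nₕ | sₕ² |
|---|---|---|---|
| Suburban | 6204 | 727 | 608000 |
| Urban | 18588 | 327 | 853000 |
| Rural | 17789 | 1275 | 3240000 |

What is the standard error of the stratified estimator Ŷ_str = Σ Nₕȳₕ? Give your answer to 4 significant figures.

Var(Ŷ_str) = Σₕ Nₕ²(1 − fₕ)sₕ²/nₕ.
Suburban: 6204²·(1 − 727/6204)·608000/727 = 2.8417358 × 10^10.
Urban: 18588²·(1 − 327/18588)·853000/327 = 8.854387 × 10^11.
Rural: 17789²·(1 − 1275/17789)·3240000/1275 = 7.4651518 × 10^11.
Sum = 1.6603712 × 10^12.
SE = √(1.6603712 × 10^12) = 1.289 × 10^6.

1.289 × 10^6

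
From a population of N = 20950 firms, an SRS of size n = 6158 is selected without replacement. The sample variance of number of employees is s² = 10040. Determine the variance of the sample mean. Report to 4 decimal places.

1.1512

Under SRS without replacement, Var(ȳ) = (1 − f)·s²/n with f = n/N = 6158/20950 = 0.29393795.
Var(ȳ) = (1 − 0.29393795)·10040/6158 = 0.70606205·1.6303995 = 1.1511632.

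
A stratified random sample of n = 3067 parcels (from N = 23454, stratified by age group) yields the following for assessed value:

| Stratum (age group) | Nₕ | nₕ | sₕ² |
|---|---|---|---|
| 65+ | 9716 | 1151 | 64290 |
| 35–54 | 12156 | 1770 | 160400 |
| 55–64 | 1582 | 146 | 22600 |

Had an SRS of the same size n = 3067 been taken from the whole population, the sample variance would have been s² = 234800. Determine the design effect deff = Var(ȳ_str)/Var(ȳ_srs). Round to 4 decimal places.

0.4491

Var(ȳ_str) = Σ Wₕ²(1−fₕ)sₕ²/nₕ with Wₕ = Nₕ/23454:
  65+: (9716/23454)²·(1−1151/9716)·64290/1151 = 8.4498526
  35–54: (12156/23454)²·(1−1770/12156)·160400/1770 = 20.798704
  55–64: (1582/23454)²·(1−146/1582)·22600/146 = 0.63926755
  → Var(ȳ_str) = 29.887824.
Var(ȳ_srs) = (1 − 3067/23454)·234800/3067 = 66.54581.
deff = 29.887824 / 66.54581 = 0.4491.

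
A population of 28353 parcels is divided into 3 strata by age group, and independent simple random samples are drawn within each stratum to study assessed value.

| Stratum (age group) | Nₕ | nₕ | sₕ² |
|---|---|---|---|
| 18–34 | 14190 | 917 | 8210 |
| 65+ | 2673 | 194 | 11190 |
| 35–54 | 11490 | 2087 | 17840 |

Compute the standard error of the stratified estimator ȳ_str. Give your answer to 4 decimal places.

Var(ȳ_str) = Σₕ Wₕ²(1 − fₕ)sₕ²/nₕ with Wₕ = Nₕ/N, N = 28353.
18–34: Wₕ = 0.50047614; term = 0.50047614²·(1 − 0.06462297)·8210/917 = 2.0976222.
65+: Wₕ = 0.09427574; term = 0.09427574²·(1 − 0.07257763)·11190/194 = 0.47545105.
35–54: Wₕ = 0.40524812; term = 0.40524812²·(1 − 0.18163621)·17840/2087 = 1.1488434.
Sum = 3.7219167.
SE = √(3.7219167) = 1.9292.

1.9292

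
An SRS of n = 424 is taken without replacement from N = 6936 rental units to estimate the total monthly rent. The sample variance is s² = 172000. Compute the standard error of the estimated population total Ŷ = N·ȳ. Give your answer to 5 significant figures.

Var(Ŷ) = N²·Var(ȳ) = N²·(1 − n/N)·s²/n.
f = 424/6936 = 0.06113033; Var(ȳ) = 0.93886967·172000/424 = 380.86222.
Var(Ŷ) = 6936² · 380.86222 = 1.8322556 × 10^10.
SE(Ŷ) = √(1.8322556 × 10^10) = 135360.

135360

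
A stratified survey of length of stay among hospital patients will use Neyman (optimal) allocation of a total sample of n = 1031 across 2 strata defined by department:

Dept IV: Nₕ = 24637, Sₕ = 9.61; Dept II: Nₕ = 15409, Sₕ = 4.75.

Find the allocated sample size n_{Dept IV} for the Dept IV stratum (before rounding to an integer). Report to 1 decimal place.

Neyman allocation: nₕ = n·NₕSₕ / Σⱼ NⱼSⱼ.
Σ NⱼSⱼ = 24637·9.61 + 15409·4.75 = 309954.32.
n_{Dept IV} = 1031·24637·9.61 / 309954.32 = 787.5.

787.5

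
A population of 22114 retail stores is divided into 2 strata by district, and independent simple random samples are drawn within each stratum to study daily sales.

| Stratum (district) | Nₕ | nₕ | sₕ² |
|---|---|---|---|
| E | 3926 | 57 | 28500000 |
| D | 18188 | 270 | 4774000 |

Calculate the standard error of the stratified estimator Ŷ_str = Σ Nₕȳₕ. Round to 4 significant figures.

Var(Ŷ_str) = Σₕ Nₕ²(1 − fₕ)sₕ²/nₕ.
E: 3926²·(1 − 57/3926)·28500000/57 = 7.594847 × 10^12.
D: 18188²·(1 − 270/18188)·4774000/270 = 5.7622637 × 10^12.
Sum = 1.3357111 × 10^13.
SE = √(1.3357111 × 10^13) = 3.655 × 10^6.

3.655 × 10^6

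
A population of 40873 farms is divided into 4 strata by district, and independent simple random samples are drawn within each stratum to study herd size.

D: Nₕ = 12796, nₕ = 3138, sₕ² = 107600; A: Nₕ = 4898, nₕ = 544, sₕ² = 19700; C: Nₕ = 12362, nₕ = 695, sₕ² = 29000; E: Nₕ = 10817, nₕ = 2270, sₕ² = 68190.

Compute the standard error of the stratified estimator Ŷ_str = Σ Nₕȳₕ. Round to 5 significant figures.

Var(Ŷ_str) = Σₕ Nₕ²(1 − fₕ)sₕ²/nₕ.
D: 12796²·(1 − 3138/12796)·107600/3138 = 4.2376079 × 10^9.
A: 4898²·(1 − 544/4898)·19700/544 = 7.7227954 × 10^8.
C: 12362²·(1 − 695/12362)·29000/695 = 6.018124 × 10^9.
E: 10817²·(1 − 2270/10817)·68190/2270 = 2.7772525 × 10^9.
Sum = 1.3805264 × 10^10.
SE = √(1.3805264 × 10^10) = 117500.

117500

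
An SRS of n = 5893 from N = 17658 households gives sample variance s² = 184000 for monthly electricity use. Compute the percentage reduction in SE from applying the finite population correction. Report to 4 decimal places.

18.3746

f = n/N = 5893/17658 = 0.33372975.
SE_no-fpc = √(s²/n) = 5.5877979; SE_fpc = √((1−f)s²/n) = 4.5610612.
Ratio = √(1−f) = 0.81625379. Reduction = 100·(1 − 0.81625379) = 18.3746%.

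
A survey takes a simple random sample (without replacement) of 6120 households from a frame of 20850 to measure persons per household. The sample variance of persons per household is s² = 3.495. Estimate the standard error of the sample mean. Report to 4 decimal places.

Under SRS without replacement, Var(ȳ) = (1 − f)·s²/n with f = n/N = 6120/20850 = 0.29352518.
Var(ȳ) = (1 − 0.29352518)·3.495/6120 = 0.70647482·5.7107843 × 10^-4 = 4.0345253 × 10^-4.
SE(ȳ) = √(4.0345253 × 10^-4) = 0.0201.

0.0201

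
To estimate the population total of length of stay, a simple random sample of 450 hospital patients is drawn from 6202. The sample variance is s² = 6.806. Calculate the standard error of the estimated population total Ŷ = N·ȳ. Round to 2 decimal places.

Var(Ŷ) = N²·Var(ȳ) = N²·(1 − n/N)·s²/n.
f = 450/6202 = 0.07255724; Var(ȳ) = 0.92744276·6.806/450 = 0.014027057.
Var(Ŷ) = 6202² · 0.014027057 = 539548.
SE(Ŷ) = √(539548) = 734.54.

734.54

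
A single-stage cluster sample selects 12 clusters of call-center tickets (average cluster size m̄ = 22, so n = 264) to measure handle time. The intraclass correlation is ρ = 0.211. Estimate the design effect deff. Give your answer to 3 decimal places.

deff = 1 + (22 − 1)·0.211 = 1 + 4.431 = 5.431.

5.431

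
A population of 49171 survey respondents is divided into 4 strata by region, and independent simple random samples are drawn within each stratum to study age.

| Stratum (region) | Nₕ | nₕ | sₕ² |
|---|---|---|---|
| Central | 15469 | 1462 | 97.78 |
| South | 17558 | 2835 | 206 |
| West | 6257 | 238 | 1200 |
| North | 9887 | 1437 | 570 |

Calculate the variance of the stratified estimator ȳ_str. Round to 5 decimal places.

0.10601

Var(ȳ_str) = Σₕ Wₕ²(1 − fₕ)sₕ²/nₕ with Wₕ = Nₕ/N, N = 49171.
Central: Wₕ = 0.31459600; term = 0.31459600²·(1 − 0.09451160)·97.78/1462 = 0.0059936578.
South: Wₕ = 0.35708039; term = 0.35708039²·(1 − 0.16146486)·206/2835 = 0.0077690413.
West: Wₕ = 0.12724980; term = 0.12724980²·(1 − 0.03803740)·1200/238 = 0.078537434.
North: Wₕ = 0.20107380; term = 0.20107380²·(1 − 0.14534237)·570/1437 = 0.013706332.
Sum = 0.10600647.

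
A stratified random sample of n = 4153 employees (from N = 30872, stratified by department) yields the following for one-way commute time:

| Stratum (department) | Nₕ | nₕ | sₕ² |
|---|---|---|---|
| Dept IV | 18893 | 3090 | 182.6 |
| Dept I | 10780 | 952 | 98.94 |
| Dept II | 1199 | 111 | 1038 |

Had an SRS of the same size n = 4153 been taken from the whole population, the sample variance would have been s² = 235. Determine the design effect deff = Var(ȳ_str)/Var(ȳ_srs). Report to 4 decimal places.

Var(ȳ_str) = Σ Wₕ²(1−fₕ)sₕ²/nₕ with Wₕ = Nₕ/30872:
  Dept IV: (18893/30872)²·(1−3090/18893)·182.6/3090 = 0.018511995
  Dept I: (10780/30872)²·(1−952/10780)·98.94/952 = 0.011552855
  Dept II: (1199/30872)²·(1−111/1199)·1038/111 = 0.012799498
  → Var(ȳ_str) = 0.042864348.
Var(ȳ_srs) = (1 − 4153/30872)·235/4153 = 0.048973525.
deff = 0.042864348 / 0.048973525 = 0.8753.

0.8753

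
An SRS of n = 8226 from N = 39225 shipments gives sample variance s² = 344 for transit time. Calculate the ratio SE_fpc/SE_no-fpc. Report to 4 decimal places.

f = n/N = 8226/39225 = 0.20971319.
SE_no-fpc = √(s²/n) = 0.20449602; SE_fpc = √((1−f)s²/n) = 0.18179303.
Ratio = √(1−f) = 0.88898077.

0.8890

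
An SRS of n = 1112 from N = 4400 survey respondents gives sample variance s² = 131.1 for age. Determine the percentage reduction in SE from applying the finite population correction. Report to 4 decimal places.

f = n/N = 1112/4400 = 0.25272727.
SE_no-fpc = √(s²/n) = 0.34335941; SE_fpc = √((1−f)s²/n) = 0.29681683.
Ratio = √(1−f) = 0.86444938. Reduction = 100·(1 − 0.86444938) = 13.5551%.

13.5551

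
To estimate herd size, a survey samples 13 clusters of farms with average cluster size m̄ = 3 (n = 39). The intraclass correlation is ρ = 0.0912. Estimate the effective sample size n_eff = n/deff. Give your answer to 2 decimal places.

32.98

deff = 1 + (3 − 1)·0.0912 = 1 + 0.1824 = 1.1824.
n_eff = 39 / 1.1824 = 32.98.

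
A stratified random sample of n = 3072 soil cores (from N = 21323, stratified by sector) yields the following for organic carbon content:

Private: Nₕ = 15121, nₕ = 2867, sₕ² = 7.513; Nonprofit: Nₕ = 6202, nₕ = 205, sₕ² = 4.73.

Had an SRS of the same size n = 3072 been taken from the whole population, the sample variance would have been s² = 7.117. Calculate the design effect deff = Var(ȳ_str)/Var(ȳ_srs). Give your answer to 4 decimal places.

Var(ȳ_str) = Σ Wₕ²(1−fₕ)sₕ²/nₕ with Wₕ = Nₕ/21323:
  Private: (15121/21323)²·(1−2867/15121)·7.513/2867 = 0.0010679415
  Nonprofit: (6202/21323)²·(1−205/6202)·4.73/205 = 0.0018874544
  → Var(ȳ_str) = 0.0029553959.
Var(ȳ_srs) = (1 − 3072/21323)·7.117/3072 = 0.0019829607.
deff = 0.0029553959 / 0.0019829607 = 1.4904.

1.4904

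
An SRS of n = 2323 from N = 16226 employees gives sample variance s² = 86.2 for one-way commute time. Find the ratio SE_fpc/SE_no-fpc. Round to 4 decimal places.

f = n/N = 2323/16226 = 0.14316529.
SE_no-fpc = √(s²/n) = 0.19263226; SE_fpc = √((1−f)s²/n) = 0.17831076.
Ratio = √(1−f) = 0.92565367.

0.9257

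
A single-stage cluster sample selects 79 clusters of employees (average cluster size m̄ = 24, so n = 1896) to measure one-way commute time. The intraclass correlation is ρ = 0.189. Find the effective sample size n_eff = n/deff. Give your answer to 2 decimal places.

354.59

deff = 1 + (24 − 1)·0.189 = 1 + 4.347 = 5.347.
n_eff = 1896 / 5.347 = 354.59.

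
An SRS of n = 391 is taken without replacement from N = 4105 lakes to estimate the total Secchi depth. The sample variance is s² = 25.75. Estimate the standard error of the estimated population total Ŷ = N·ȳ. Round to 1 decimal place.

1002.0

Var(Ŷ) = N²·Var(ȳ) = N²·(1 − n/N)·s²/n.
f = 391/4105 = 0.09524970; Var(ȳ) = 0.90475030·25.75/391 = 0.059583939.
Var(Ŷ) = 4105² · 0.059583939 = 1.0040504 × 10^6.
SE(Ŷ) = √(1.0040504 × 10^6) = 1002.0.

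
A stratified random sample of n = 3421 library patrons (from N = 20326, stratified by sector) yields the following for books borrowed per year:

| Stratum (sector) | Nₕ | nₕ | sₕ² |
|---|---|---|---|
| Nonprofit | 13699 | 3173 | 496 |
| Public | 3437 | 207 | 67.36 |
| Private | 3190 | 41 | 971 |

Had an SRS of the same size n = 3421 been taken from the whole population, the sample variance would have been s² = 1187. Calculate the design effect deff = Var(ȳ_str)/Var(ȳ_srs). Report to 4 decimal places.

Var(ȳ_str) = Σ Wₕ²(1−fₕ)sₕ²/nₕ with Wₕ = Nₕ/20326:
  Nonprofit: (13699/20326)²·(1−3173/13699)·496/3173 = 0.054558195
  Public: (3437/20326)²·(1−207/3437)·67.36/207 = 0.0087439959
  Private: (3190/20326)²·(1−41/3190)·971/41 = 0.57583078
  → Var(ȳ_str) = 0.63913297.
Var(ȳ_srs) = (1 − 3421/20326)·1187/3421 = 0.28857646.
deff = 0.63913297 / 0.28857646 = 2.2148.

2.2148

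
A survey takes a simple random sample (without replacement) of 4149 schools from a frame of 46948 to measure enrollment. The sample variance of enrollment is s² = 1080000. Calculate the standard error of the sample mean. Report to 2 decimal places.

Under SRS without replacement, Var(ȳ) = (1 − f)·s²/n with f = n/N = 4149/46948 = 0.08837437.
Var(ȳ) = (1 − 0.08837437)·1080000/4149 = 0.91162563·260.30369 = 237.29951.
SE(ȳ) = √(237.29951) = 15.40.

15.40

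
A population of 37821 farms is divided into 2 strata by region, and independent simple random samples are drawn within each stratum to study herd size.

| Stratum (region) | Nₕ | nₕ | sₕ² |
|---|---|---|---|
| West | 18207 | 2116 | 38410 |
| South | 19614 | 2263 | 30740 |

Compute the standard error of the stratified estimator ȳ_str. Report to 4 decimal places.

Var(ȳ_str) = Σₕ Wₕ²(1 − fₕ)sₕ²/nₕ with Wₕ = Nₕ/N, N = 37821.
West: Wₕ = 0.48139922; term = 0.48139922²·(1 − 0.11621904)·38410/2116 = 3.7177832.
South: Wₕ = 0.51860078; term = 0.51860078²·(1 − 0.11537677)·30740/2263 = 3.2317963.
Sum = 6.9495795.
SE = √(6.9495795) = 2.6362.

2.6362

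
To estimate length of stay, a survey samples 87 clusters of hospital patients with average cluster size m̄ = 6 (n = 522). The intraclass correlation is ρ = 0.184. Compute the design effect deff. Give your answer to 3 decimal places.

1.920

deff = 1 + (6 − 1)·0.184 = 1 + 0.92 = 1.92.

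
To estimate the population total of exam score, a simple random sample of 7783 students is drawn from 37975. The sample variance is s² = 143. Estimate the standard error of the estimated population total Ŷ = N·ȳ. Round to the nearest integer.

4590

Var(Ŷ) = N²·Var(ȳ) = N²·(1 − n/N)·s²/n.
f = 7783/37975 = 0.20495063; Var(ȳ) = 0.79504937·143/7783 = 0.014607743.
Var(Ŷ) = 37975² · 0.014607743 = 2.1065835 × 10^7.
SE(Ŷ) = √(2.1065835 × 10^7) = 4590.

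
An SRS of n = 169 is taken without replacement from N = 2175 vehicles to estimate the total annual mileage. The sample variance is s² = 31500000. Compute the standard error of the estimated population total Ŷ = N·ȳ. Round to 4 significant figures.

901800

Var(Ŷ) = N²·Var(ȳ) = N²·(1 − n/N)·s²/n.
f = 169/2175 = 0.07770115; Var(ȳ) = 0.92229885·31500000/169 = 171907.77.
Var(Ŷ) = 2175² · 171907.77 = 8.1323119 × 10^11.
SE(Ŷ) = √(8.1323119 × 10^11) = 901800.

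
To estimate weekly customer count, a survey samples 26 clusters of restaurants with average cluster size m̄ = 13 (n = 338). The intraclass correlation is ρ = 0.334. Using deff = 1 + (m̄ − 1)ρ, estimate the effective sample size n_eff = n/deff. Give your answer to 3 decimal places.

deff = 1 + (13 − 1)·0.334 = 1 + 4.008 = 5.008.
n_eff = 338 / 5.008 = 67.492.

67.492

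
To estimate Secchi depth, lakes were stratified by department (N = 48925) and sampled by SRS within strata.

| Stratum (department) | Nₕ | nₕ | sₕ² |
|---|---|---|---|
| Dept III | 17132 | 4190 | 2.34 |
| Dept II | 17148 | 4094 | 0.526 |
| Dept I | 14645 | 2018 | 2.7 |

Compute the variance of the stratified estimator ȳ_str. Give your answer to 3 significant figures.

1.67 × 10^-4

Var(ȳ_str) = Σₕ Wₕ²(1 − fₕ)sₕ²/nₕ with Wₕ = Nₕ/N, N = 48925.
Dept III: Wₕ = 0.35016863; term = 0.35016863²·(1 − 0.24457156)·2.34/4190 = 5.1730851 × 10^-5.
Dept II: Wₕ = 0.35049566; term = 0.35049566²·(1 − 0.23874504)·0.526/4094 = 1.2015264 × 10^-5.
Dept I: Wₕ = 0.29933572; term = 0.29933572²·(1 − 0.13779447)·2.7/2018 = 1.0336428 × 10^-4.
Sum = 1.671104 × 10^-4.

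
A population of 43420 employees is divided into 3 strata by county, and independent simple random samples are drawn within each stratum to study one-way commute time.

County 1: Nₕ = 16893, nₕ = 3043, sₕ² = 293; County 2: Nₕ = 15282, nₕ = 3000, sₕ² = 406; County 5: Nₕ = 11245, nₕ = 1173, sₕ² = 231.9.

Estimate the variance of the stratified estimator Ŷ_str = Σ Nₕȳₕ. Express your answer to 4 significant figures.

7.032 × 10^7

Var(Ŷ_str) = Σₕ Nₕ²(1 − fₕ)sₕ²/nₕ.
County 1: 16893²·(1 − 3043/16893)·293/3043 = 2.2527979 × 10^7.
County 2: 15282²·(1 − 3000/15282)·406/3000 = 2.540119 × 10^7.
County 5: 11245²·(1 − 1173/11245)·231.9/1173 = 2.2391228 × 10^7.
Sum = 7.0320397 × 10^7.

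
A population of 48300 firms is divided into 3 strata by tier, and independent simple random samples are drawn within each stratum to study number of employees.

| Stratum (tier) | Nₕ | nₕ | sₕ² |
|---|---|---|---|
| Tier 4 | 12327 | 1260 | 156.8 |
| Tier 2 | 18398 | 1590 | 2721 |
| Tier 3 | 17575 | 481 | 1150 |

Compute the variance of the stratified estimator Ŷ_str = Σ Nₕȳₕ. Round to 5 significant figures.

1.2645 × 10^9

Var(Ŷ_str) = Σₕ Nₕ²(1 − fₕ)sₕ²/nₕ.
Tier 4: 12327²·(1 − 1260/12327)·156.8/1260 = 1.6977073 × 10^7.
Tier 2: 18398²·(1 − 1590/18398)·2721/1590 = 5.2919785 × 10^8.
Tier 3: 17575²·(1 − 481/17575)·1150/481 = 7.1827673 × 10^8.
Sum = 1.2644517 × 10^9.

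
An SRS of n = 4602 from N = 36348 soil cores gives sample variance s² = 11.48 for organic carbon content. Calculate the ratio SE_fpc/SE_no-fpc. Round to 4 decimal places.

0.9346

f = n/N = 4602/36348 = 0.12660944.
SE_no-fpc = √(s²/n) = 0.049945646; SE_fpc = √((1−f)s²/n) = 0.046676887.
Ratio = √(1−f) = 0.93455367.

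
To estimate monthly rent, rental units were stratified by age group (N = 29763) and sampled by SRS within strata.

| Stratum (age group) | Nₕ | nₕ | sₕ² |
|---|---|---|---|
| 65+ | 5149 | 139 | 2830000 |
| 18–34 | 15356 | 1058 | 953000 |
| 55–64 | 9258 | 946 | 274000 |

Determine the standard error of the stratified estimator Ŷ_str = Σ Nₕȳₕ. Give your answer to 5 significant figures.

Var(Ŷ_str) = Σₕ Nₕ²(1 − fₕ)sₕ²/nₕ.
65+: 5149²·(1 − 139/5149)·2830000/139 = 5.2520911 × 10^11.
18–34: 15356²·(1 − 1058/15356)·953000/1058 = 1.977701 × 10^11.
55–64: 9258²·(1 − 946/9258)·274000/946 = 2.2288566 × 10^10.
Sum = 7.4526778 × 10^11.
SE = √(7.4526778 × 10^11) = 863290.

863290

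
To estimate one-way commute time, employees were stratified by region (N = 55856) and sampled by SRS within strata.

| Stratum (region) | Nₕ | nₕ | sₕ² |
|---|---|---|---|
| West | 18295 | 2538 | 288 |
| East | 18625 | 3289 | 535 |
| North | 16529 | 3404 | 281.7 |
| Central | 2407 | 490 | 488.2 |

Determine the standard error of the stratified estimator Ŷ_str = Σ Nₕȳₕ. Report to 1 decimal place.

Var(Ŷ_str) = Σₕ Nₕ²(1 − fₕ)sₕ²/nₕ.
West: 18295²·(1 − 2538/18295)·288/2538 = 3.2711979 × 10^7.
East: 18625²·(1 − 3289/18625)·535/3289 = 4.6462042 × 10^7.
North: 16529²·(1 − 3404/16529)·281.7/3404 = 1.7953254 × 10^7.
Central: 2407²·(1 − 490/2407)·488.2/490 = 4.5972688 × 10^6.
Sum = 1.0172454 × 10^8.
SE = √(1.0172454 × 10^8) = 10085.9.

10085.9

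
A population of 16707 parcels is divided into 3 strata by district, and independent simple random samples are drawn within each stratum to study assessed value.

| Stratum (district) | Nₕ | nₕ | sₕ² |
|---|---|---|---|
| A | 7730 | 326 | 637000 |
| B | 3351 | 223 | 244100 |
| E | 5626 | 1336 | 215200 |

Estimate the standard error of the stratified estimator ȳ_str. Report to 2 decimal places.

Var(ȳ_str) = Σₕ Wₕ²(1 − fₕ)sₕ²/nₕ with Wₕ = Nₕ/N, N = 16707.
A: Wₕ = 0.46268031; term = 0.46268031²·(1 − 0.04217335)·637000/326 = 400.65521.
B: Wₕ = 0.20057461; term = 0.20057461²·(1 − 0.06654730)·244100/223 = 41.106182.
E: Wₕ = 0.33674508; term = 0.33674508²·(1 − 0.23746889)·215200/1336 = 13.928229.
Sum = 455.68962.
SE = √(455.68962) = 21.35.

21.35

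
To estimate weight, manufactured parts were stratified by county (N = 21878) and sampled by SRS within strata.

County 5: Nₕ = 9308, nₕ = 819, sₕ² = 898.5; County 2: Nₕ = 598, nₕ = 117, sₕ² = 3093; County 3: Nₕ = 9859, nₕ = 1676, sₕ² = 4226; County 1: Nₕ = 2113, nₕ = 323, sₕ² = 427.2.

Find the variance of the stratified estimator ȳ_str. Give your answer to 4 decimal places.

0.6324

Var(ȳ_str) = Σₕ Wₕ²(1 − fₕ)sₕ²/nₕ with Wₕ = Nₕ/N, N = 21878.
County 5: Wₕ = 0.42545022; term = 0.42545022²·(1 − 0.08798883)·898.5/819 = 0.18110559.
County 2: Wₕ = 0.02733339; term = 0.02733339²·(1 − 0.19565217)·3093/117 = 0.015886385.
County 3: Wₕ = 0.45063534; term = 0.45063534²·(1 − 0.16999696)·4226/1676 = 0.4249968.
County 1: Wₕ = 0.09658104; term = 0.09658104²·(1 − 0.15286323)·427.2/323 = 0.010451197.
Sum = 0.63243997.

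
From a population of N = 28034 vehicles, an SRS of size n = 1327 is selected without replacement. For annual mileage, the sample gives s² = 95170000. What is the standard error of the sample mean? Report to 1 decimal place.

261.4

Under SRS without replacement, Var(ȳ) = (1 − f)·s²/n with f = n/N = 1327/28034 = 0.04733538.
Var(ȳ) = (1 − 0.04733538)·95170000/1327 = 0.95266462·71718.161 = 68323.355.
SE(ȳ) = √(68323.355) = 261.4.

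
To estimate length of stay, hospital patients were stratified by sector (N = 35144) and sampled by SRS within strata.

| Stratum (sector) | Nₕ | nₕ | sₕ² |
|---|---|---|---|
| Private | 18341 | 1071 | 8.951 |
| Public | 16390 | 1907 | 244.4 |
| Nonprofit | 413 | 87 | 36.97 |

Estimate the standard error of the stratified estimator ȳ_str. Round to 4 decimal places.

Var(ȳ_str) = Σₕ Wₕ²(1 − fₕ)sₕ²/nₕ with Wₕ = Nₕ/N, N = 35144.
Private: Wₕ = 0.52188140; term = 0.52188140²·(1 − 0.05839376)·8.951/1071 = 0.0021433597.
Public: Wₕ = 0.46636695; term = 0.46636695²·(1 − 0.11635143)·244.4/1907 = 0.024631202.
Nonprofit: Wₕ = 0.01175165; term = 0.01175165²·(1 − 0.21065375)·36.97/87 = 4.6322871 × 10^-5.
Sum = 0.026820885.
SE = √(0.026820885) = 0.1638.

0.1638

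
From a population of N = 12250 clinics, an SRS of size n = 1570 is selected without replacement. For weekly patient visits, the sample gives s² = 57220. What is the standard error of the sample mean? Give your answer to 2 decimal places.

5.64

Under SRS without replacement, Var(ȳ) = (1 − f)·s²/n with f = n/N = 1570/12250 = 0.12816327.
Var(ȳ) = (1 − 0.12816327)·57220/1570 = 0.87183673·36.44586 = 31.774839.
SE(ȳ) = √(31.774839) = 5.64.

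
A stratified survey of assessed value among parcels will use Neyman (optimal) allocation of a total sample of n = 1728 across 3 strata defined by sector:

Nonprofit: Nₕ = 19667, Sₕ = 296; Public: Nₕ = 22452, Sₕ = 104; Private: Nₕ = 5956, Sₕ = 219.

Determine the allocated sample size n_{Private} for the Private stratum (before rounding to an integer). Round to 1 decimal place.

238.2

Neyman allocation: nₕ = n·NₕSₕ / Σⱼ NⱼSⱼ.
Σ NⱼSⱼ = 19667·296 + 22452·104 + 5956·219 = 9.460804 × 10^6.
n_{Private} = 1728·5956·219 / (9.460804 × 10^6) = 238.2.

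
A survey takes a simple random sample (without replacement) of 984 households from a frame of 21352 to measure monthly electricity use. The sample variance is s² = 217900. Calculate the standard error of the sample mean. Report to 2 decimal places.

14.53

Under SRS without replacement, Var(ȳ) = (1 − f)·s²/n with f = n/N = 984/21352 = 0.04608468.
Var(ȳ) = (1 − 0.04608468)·217900/984 = 0.95391532·221.44309 = 211.23796.
SE(ȳ) = √(211.23796) = 14.53.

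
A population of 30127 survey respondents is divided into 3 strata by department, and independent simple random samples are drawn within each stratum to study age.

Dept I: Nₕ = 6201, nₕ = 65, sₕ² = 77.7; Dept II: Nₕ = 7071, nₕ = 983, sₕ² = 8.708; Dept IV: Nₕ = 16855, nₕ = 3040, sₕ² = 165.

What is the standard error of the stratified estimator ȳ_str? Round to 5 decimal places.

Var(ȳ_str) = Σₕ Wₕ²(1 − fₕ)sₕ²/nₕ with Wₕ = Nₕ/N, N = 30127.
Dept I: Wₕ = 0.20582866; term = 0.20582866²·(1 − 0.01048218)·77.7/65 = 0.050112142.
Dept II: Wₕ = 0.23470641; term = 0.23470641²·(1 − 0.13901853)·8.708/983 = 4.201541 × 10^-4.
Dept IV: Wₕ = 0.55946493; term = 0.55946493²·(1 − 0.18036191)·165/3040 = 0.013924456.
Sum = 0.064456752.
SE = √(0.064456752) = 0.25388.

0.25388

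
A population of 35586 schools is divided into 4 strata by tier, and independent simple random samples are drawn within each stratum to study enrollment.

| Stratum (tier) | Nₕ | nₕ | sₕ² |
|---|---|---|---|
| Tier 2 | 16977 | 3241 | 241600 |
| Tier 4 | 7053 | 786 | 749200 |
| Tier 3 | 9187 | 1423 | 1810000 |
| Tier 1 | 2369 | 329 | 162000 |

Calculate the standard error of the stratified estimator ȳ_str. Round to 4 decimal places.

10.9781

Var(ȳ_str) = Σₕ Wₕ²(1 − fₕ)sₕ²/nₕ with Wₕ = Nₕ/N, N = 35586.
Tier 2: Wₕ = 0.47706963; term = 0.47706963²·(1 − 0.19090534)·241600/3241 = 13.727163.
Tier 4: Wₕ = 0.19819592; term = 0.19819592²·(1 − 0.11144194)·749200/786 = 33.26982.
Tier 3: Wₕ = 0.25816332; term = 0.25816332²·(1 − 0.15489278)·1810000/1423 = 71.643133.
Tier 1: Wₕ = 0.06657112; term = 0.06657112²·(1 − 0.13887716)·162000/329 = 1.8791264.
Sum = 120.51924.
SE = √(120.51924) = 10.9781.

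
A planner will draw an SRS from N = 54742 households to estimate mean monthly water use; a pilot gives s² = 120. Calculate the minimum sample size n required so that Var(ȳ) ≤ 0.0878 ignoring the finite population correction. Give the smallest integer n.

1367

Without fpc, n₀ = s²/D = 120/0.0878 = 1366.7426.
Rounding up, n = 1367.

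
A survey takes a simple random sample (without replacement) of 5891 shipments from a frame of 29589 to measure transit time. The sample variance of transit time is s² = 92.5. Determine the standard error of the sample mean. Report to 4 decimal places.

Under SRS without replacement, Var(ȳ) = (1 − f)·s²/n with f = n/N = 5891/29589 = 0.19909426.
Var(ȳ) = (1 − 0.19909426)·92.5/5891 = 0.80090574·0.015701918 = 0.012575756.
SE(ȳ) = √(0.012575756) = 0.1121.

0.1121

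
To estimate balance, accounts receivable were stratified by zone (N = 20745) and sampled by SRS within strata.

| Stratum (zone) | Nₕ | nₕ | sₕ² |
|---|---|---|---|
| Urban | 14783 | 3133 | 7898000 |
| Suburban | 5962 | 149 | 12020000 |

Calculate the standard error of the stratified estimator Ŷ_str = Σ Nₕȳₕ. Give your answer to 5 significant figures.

Var(Ŷ_str) = Σₕ Nₕ²(1 − fₕ)sₕ²/nₕ.
Urban: 14783²·(1 − 3133/14783)·7898000/3133 = 4.3415543 × 10^11.
Suburban: 5962²·(1 − 149/5962)·12020000/149 = 2.7958283 × 10^12.
Sum = 3.2299837 × 10^12.
SE = √(3.2299837 × 10^12) = 1.7972 × 10^6.

1.7972 × 10^6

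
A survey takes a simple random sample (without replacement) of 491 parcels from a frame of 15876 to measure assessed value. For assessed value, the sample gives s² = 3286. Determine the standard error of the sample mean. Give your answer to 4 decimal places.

Under SRS without replacement, Var(ȳ) = (1 − f)·s²/n with f = n/N = 491/15876 = 0.03092719.
Var(ȳ) = (1 − 0.03092719)·3286/491 = 0.96907281·6.6924644 = 6.4854853.
SE(ȳ) = √(6.4854853) = 2.5467.

2.5467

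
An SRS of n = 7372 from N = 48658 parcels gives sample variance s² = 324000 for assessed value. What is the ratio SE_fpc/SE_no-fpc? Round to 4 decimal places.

0.9211

f = n/N = 7372/48658 = 0.15150643.
SE_no-fpc = √(s²/n) = 6.6294858; SE_fpc = √((1−f)s²/n) = 6.1066653.
Ratio = √(1−f) = 0.92113711.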